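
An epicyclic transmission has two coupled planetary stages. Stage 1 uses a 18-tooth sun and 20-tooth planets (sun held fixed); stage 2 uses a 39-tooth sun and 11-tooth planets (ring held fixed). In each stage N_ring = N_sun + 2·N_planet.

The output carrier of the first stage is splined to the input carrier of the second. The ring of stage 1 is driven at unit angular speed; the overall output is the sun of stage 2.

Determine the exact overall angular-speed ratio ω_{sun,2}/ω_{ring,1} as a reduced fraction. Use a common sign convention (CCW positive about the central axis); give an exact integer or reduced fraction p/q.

Stage 1: N_ring = 18 + 2·20 = 58
Stage 1: 18(ω_s−ω_c) = −58(ω_r−ω_c),  ω_s=0, ω_r=1
Stage 1: 18(0−ω_c) = −58(1−ω_c)  ⇒  76ω_c = 58  ⇒  ω_c = 29/38
  ⇒ ω_c¹/ω_r¹ = 29/38
Stage 2: N_ring = 39 + 2·11 = 61
Stage 2: 39(ω_s−ω_c) = −61(ω_r−ω_c),  ω_r=0, ω_c=1
Stage 2: ω_s = 1 − (61/39)(0−1) = 100/39
  ⇒ ω_s²/ω_c² = 100/39
Coupling ω_c² = ω_c¹ ⇒ overall = 29/38 × 100/39 = 1450/741

1450/741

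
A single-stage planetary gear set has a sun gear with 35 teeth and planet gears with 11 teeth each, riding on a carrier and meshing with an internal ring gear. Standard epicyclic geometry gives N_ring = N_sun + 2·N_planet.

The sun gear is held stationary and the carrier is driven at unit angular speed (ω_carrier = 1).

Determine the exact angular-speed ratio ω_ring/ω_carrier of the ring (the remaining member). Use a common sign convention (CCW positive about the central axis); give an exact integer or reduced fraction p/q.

92/57

N_ring = 35 + 2·11 = 57
35(ω_s−ω_c) = −57(ω_r−ω_c),  ω_s=0, ω_c=1
ω_r = 1 − (35/57)(0−1) = 92/57
ω_r/ω_c = 92/57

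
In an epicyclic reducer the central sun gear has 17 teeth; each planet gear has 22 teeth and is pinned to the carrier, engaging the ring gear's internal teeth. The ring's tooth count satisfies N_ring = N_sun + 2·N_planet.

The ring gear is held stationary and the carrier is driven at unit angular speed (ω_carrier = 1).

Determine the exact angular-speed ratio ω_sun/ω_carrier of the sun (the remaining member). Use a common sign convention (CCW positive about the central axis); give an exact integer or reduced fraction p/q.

78/17

N_ring = 17 + 2·22 = 61
17(ω_s−ω_c) = −61(ω_r−ω_c),  ω_r=0, ω_c=1
ω_s = 1 − (61/17)(0−1) = 78/17
ω_s/ω_c = 78/17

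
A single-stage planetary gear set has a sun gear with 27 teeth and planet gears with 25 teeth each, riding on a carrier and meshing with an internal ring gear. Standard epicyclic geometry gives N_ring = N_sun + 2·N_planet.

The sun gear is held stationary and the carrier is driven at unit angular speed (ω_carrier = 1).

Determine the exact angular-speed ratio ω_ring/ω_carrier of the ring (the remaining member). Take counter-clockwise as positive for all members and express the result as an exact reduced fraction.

104/77

N_ring = 27 + 2·25 = 77
27(ω_s−ω_c) = −77(ω_r−ω_c),  ω_s=0, ω_c=1
ω_r = 1 − (27/77)(0−1) = 104/77
ω_r/ω_c = 104/77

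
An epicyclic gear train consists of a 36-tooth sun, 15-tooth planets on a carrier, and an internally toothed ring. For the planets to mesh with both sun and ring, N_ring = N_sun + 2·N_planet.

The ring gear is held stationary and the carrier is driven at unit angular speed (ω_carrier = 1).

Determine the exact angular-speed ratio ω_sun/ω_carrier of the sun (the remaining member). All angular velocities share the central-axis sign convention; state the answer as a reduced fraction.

N_ring = 36 + 2·15 = 66
36(ω_s−ω_c) = −66(ω_r−ω_c),  ω_r=0, ω_c=1
ω_s = 1 − (66/36)(0−1) = 17/6
ω_s/ω_c = 17/6

17/6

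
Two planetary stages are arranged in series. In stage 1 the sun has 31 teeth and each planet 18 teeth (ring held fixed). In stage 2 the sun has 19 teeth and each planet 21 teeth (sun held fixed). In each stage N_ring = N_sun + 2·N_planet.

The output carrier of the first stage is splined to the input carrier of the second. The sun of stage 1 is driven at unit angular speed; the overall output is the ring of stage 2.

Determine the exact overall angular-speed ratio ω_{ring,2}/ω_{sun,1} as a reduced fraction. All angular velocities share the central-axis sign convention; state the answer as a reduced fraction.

1240/2989

Stage 1: N_ring = 31 + 2·18 = 67
Stage 1: 31(ω_s−ω_c) = −67(ω_r−ω_c),  ω_r=0, ω_s=1
Stage 1: 31(1−ω_c) = −67(0−ω_c)  ⇒  98ω_c = 31  ⇒  ω_c = 31/98
  ⇒ ω_c¹/ω_s¹ = 31/98
Stage 2: N_ring = 19 + 2·21 = 61
Stage 2: 19(ω_s−ω_c) = −61(ω_r−ω_c),  ω_s=0, ω_c=1
Stage 2: ω_r = 1 − (19/61)(0−1) = 80/61
  ⇒ ω_r²/ω_c² = 80/61
Coupling ω_c² = ω_c¹ ⇒ overall = 31/98 × 80/61 = 1240/2989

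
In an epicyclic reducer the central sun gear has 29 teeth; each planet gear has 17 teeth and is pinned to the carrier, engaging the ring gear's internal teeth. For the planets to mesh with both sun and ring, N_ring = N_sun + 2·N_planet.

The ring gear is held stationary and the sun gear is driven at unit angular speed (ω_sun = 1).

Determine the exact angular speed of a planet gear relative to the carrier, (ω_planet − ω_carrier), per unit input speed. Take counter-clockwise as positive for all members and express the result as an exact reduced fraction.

-1827/1564

N_ring = 29 + 2·17 = 63
29(ω_s−ω_c) = −63(ω_r−ω_c),  ω_r=0, ω_s=1
29(1−ω_c) = −63(0−ω_c)  ⇒  92ω_c = 29  ⇒  ω_c = 29/92
sun–planet: 29·(1−29/92) = −17·(ω_p−ω_c)  ⇒  ω_p−ω_c = −(29/17)·(63/92) = -1827/1564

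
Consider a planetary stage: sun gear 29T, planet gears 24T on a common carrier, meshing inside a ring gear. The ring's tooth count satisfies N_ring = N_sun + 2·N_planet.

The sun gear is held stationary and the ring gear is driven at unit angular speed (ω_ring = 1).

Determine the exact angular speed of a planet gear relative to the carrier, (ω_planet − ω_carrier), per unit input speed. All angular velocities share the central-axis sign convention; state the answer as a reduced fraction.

2233/2544

N_ring = 29 + 2·24 = 77
29(ω_s−ω_c) = −77(ω_r−ω_c),  ω_s=0, ω_r=1
29(0−ω_c) = −77(1−ω_c)  ⇒  106ω_c = 77  ⇒  ω_c = 77/106
sun–planet: 29·(0−77/106) = −24·(ω_p−ω_c)  ⇒  ω_p−ω_c = −(29/24)·(-77/106) = 2233/2544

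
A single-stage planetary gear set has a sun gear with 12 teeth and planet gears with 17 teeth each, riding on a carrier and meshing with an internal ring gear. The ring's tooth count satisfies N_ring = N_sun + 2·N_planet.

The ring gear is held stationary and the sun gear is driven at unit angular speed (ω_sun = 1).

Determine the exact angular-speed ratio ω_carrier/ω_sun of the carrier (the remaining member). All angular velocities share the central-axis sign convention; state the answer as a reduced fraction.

6/29

N_ring = 12 + 2·17 = 46
12(ω_s−ω_c) = −46(ω_r−ω_c),  ω_r=0, ω_s=1
12(1−ω_c) = −46(0−ω_c)  ⇒  58ω_c = 12  ⇒  ω_c = 6/29
ω_c/ω_s = 6/29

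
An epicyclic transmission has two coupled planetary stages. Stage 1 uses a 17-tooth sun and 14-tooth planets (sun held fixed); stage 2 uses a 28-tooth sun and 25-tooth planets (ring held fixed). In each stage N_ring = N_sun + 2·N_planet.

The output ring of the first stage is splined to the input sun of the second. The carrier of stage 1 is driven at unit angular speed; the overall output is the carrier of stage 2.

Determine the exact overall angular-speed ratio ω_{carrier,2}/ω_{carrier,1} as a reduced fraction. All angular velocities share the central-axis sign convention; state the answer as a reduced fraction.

Stage 1: N_ring = 17 + 2·14 = 45
Stage 1: 17(ω_s−ω_c) = −45(ω_r−ω_c),  ω_s=0, ω_c=1
Stage 1: ω_r = 1 − (17/45)(0−1) = 62/45
  ⇒ ω_r¹/ω_c¹ = 62/45
Stage 2: N_ring = 28 + 2·25 = 78
Stage 2: 28(ω_s−ω_c) = −78(ω_r−ω_c),  ω_r=0, ω_s=1
Stage 2: 28(1−ω_c) = −78(0−ω_c)  ⇒  106ω_c = 28  ⇒  ω_c = 14/53
  ⇒ ω_c²/ω_s² = 14/53
Coupling ω_s² = ω_r¹ ⇒ overall = 62/45 × 14/53 = 868/2385

868/2385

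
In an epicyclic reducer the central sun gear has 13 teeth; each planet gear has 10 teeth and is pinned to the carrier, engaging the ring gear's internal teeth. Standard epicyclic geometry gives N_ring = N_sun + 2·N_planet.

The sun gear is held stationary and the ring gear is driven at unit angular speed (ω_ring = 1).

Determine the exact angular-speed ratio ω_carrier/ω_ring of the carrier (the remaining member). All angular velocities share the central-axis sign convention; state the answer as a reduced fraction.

N_ring = 13 + 2·10 = 33
13(ω_s−ω_c) = −33(ω_r−ω_c),  ω_s=0, ω_r=1
13(0−ω_c) = −33(1−ω_c)  ⇒  46ω_c = 33  ⇒  ω_c = 33/46
ω_c/ω_r = 33/46

33/46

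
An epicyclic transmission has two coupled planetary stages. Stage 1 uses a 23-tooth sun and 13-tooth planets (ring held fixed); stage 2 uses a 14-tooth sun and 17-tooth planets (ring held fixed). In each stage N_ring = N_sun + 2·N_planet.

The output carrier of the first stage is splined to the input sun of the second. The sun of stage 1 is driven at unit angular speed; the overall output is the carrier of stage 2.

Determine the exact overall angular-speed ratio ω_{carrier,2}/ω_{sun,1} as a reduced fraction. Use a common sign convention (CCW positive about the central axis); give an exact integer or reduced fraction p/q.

Stage 1: N_ring = 23 + 2·13 = 49
Stage 1: 23(ω_s−ω_c) = −49(ω_r−ω_c),  ω_r=0, ω_s=1
Stage 1: 23(1−ω_c) = −49(0−ω_c)  ⇒  72ω_c = 23  ⇒  ω_c = 23/72
  ⇒ ω_c¹/ω_s¹ = 23/72
Stage 2: N_ring = 14 + 2·17 = 48
Stage 2: 14(ω_s−ω_c) = −48(ω_r−ω_c),  ω_r=0, ω_s=1
Stage 2: 14(1−ω_c) = −48(0−ω_c)  ⇒  62ω_c = 14  ⇒  ω_c = 7/31
  ⇒ ω_c²/ω_s² = 7/31
Coupling ω_s² = ω_c¹ ⇒ overall = 23/72 × 7/31 = 161/2232

161/2232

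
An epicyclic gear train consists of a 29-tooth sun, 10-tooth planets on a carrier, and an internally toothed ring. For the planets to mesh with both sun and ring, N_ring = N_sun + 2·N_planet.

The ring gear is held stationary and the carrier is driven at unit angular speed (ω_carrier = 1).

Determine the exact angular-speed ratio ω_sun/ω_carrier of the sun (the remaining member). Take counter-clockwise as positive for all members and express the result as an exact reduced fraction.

78/29

N_ring = 29 + 2·10 = 49
29(ω_s−ω_c) = −49(ω_r−ω_c),  ω_r=0, ω_c=1
ω_s = 1 − (49/29)(0−1) = 78/29
ω_s/ω_c = 78/29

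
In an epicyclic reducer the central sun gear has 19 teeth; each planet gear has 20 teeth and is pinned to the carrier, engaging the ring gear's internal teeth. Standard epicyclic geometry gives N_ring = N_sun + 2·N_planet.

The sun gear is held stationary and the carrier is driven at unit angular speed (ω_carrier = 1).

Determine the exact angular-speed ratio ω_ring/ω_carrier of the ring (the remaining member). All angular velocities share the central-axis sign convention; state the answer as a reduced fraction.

N_ring = 19 + 2·20 = 59
19(ω_s−ω_c) = −59(ω_r−ω_c),  ω_s=0, ω_c=1
ω_r = 1 − (19/59)(0−1) = 78/59
ω_r/ω_c = 78/59

78/59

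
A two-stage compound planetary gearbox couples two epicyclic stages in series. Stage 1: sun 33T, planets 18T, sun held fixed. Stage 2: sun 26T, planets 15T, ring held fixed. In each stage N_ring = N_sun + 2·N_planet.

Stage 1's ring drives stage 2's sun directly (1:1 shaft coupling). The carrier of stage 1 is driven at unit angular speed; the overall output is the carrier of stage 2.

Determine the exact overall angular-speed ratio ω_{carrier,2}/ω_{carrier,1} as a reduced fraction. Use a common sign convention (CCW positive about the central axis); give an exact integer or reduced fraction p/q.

442/943

Stage 1: N_ring = 33 + 2·18 = 69
Stage 1: 33(ω_s−ω_c) = −69(ω_r−ω_c),  ω_s=0, ω_c=1
Stage 1: ω_r = 1 − (33/69)(0−1) = 34/23
  ⇒ ω_r¹/ω_c¹ = 34/23
Stage 2: N_ring = 26 + 2·15 = 56
Stage 2: 26(ω_s−ω_c) = −56(ω_r−ω_c),  ω_r=0, ω_s=1
Stage 2: 26(1−ω_c) = −56(0−ω_c)  ⇒  82ω_c = 26  ⇒  ω_c = 13/41
  ⇒ ω_c²/ω_s² = 13/41
Coupling ω_s² = ω_r¹ ⇒ overall = 34/23 × 13/41 = 442/943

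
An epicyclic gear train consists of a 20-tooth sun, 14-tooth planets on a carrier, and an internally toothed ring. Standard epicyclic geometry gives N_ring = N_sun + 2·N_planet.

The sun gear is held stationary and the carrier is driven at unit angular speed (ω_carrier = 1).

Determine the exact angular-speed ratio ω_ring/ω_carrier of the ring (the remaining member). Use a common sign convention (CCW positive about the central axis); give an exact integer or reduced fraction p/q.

N_ring = 20 + 2·14 = 48
20(ω_s−ω_c) = −48(ω_r−ω_c),  ω_s=0, ω_c=1
ω_r = 1 − (20/48)(0−1) = 17/12
ω_r/ω_c = 17/12

17/12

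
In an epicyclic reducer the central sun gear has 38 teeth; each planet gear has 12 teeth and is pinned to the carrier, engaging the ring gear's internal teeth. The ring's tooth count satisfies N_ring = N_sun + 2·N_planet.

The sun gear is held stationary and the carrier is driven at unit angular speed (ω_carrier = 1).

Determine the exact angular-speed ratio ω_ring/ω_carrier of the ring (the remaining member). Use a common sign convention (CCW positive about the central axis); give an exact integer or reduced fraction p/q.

N_ring = 38 + 2·12 = 62
38(ω_s−ω_c) = −62(ω_r−ω_c),  ω_s=0, ω_c=1
ω_r = 1 − (38/62)(0−1) = 50/31
ω_r/ω_c = 50/31

50/31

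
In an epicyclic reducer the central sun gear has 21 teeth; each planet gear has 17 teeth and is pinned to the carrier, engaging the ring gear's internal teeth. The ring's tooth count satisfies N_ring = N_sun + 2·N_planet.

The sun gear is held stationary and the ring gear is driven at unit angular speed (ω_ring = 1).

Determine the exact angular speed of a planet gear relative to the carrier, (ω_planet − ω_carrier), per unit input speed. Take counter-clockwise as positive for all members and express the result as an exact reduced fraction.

1155/1292

N_ring = 21 + 2·17 = 55
21(ω_s−ω_c) = −55(ω_r−ω_c),  ω_s=0, ω_r=1
21(0−ω_c) = −55(1−ω_c)  ⇒  76ω_c = 55  ⇒  ω_c = 55/76
sun–planet: 21·(0−55/76) = −17·(ω_p−ω_c)  ⇒  ω_p−ω_c = −(21/17)·(-55/76) = 1155/1292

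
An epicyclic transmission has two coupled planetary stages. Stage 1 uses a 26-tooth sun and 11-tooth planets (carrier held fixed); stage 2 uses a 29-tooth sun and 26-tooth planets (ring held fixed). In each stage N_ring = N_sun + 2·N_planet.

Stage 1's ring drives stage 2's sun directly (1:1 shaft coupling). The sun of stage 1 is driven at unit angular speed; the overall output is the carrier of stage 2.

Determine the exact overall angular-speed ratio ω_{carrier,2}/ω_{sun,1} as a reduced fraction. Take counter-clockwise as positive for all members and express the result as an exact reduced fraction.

-377/2640

Stage 1: N_ring = 26 + 2·11 = 48
Stage 1: 26(ω_s−ω_c) = −48(ω_r−ω_c),  ω_c=0, ω_s=1
Stage 1: ω_r = 0 − (26/48)(1−0) = -13/24
  ⇒ ω_r¹/ω_s¹ = -13/24
Stage 2: N_ring = 29 + 2·26 = 81
Stage 2: 29(ω_s−ω_c) = −81(ω_r−ω_c),  ω_r=0, ω_s=1
Stage 2: 29(1−ω_c) = −81(0−ω_c)  ⇒  110ω_c = 29  ⇒  ω_c = 29/110
  ⇒ ω_c²/ω_s² = 29/110
Coupling ω_s² = ω_r¹ ⇒ overall = -13/24 × 29/110 = -377/2640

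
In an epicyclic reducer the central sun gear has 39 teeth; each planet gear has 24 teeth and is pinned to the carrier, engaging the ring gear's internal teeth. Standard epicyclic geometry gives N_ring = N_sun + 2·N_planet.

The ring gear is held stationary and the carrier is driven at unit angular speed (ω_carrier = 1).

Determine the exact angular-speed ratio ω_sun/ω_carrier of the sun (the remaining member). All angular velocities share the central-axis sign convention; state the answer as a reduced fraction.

42/13

N_ring = 39 + 2·24 = 87
39(ω_s−ω_c) = −87(ω_r−ω_c),  ω_r=0, ω_c=1
ω_s = 1 − (87/39)(0−1) = 42/13
ω_s/ω_c = 42/13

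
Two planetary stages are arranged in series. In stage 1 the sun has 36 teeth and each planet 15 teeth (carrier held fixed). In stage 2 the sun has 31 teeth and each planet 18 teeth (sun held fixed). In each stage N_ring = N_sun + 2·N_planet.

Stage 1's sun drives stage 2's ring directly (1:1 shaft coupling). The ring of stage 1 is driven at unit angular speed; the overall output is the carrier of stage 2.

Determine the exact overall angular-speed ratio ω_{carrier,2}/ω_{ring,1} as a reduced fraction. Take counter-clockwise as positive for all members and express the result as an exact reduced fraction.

Stage 1: N_ring = 36 + 2·15 = 66
Stage 1: 36(ω_s−ω_c) = −66(ω_r−ω_c),  ω_c=0, ω_r=1
Stage 1: ω_s = 0 − (66/36)(1−0) = -11/6
  ⇒ ω_s¹/ω_r¹ = -11/6
Stage 2: N_ring = 31 + 2·18 = 67
Stage 2: 31(ω_s−ω_c) = −67(ω_r−ω_c),  ω_s=0, ω_r=1
Stage 2: 31(0−ω_c) = −67(1−ω_c)  ⇒  98ω_c = 67  ⇒  ω_c = 67/98
  ⇒ ω_c²/ω_r² = 67/98
Coupling ω_r² = ω_s¹ ⇒ overall = -11/6 × 67/98 = -737/588

-737/588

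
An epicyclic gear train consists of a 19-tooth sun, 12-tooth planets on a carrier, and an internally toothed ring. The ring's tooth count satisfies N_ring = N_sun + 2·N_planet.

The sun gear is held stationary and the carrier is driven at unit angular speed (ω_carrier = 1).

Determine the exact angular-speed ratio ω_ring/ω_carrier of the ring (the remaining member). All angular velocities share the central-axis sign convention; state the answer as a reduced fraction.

N_ring = 19 + 2·12 = 43
19(ω_s−ω_c) = −43(ω_r−ω_c),  ω_s=0, ω_c=1
ω_r = 1 − (19/43)(0−1) = 62/43
ω_r/ω_c = 62/43

62/43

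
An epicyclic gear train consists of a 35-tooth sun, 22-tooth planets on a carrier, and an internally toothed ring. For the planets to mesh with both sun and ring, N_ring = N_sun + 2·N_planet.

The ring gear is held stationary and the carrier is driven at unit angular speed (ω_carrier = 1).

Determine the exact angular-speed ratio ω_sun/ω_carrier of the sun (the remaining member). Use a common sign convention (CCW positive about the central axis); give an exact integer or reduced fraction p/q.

114/35

N_ring = 35 + 2·22 = 79
35(ω_s−ω_c) = −79(ω_r−ω_c),  ω_r=0, ω_c=1
ω_s = 1 − (79/35)(0−1) = 114/35
ω_s/ω_c = 114/35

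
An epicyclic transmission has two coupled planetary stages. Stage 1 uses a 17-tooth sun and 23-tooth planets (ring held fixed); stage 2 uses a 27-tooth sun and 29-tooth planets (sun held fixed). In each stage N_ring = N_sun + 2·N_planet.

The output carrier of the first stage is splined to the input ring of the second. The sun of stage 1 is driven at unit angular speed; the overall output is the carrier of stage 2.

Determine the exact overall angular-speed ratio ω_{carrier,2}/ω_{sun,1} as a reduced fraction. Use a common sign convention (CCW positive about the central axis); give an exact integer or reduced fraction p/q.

Stage 1: N_ring = 17 + 2·23 = 63
Stage 1: 17(ω_s−ω_c) = −63(ω_r−ω_c),  ω_r=0, ω_s=1
Stage 1: 17(1−ω_c) = −63(0−ω_c)  ⇒  80ω_c = 17  ⇒  ω_c = 17/80
  ⇒ ω_c¹/ω_s¹ = 17/80
Stage 2: N_ring = 27 + 2·29 = 85
Stage 2: 27(ω_s−ω_c) = −85(ω_r−ω_c),  ω_s=0, ω_r=1
Stage 2: 27(0−ω_c) = −85(1−ω_c)  ⇒  112ω_c = 85  ⇒  ω_c = 85/112
  ⇒ ω_c²/ω_r² = 85/112
Coupling ω_r² = ω_c¹ ⇒ overall = 17/80 × 85/112 = 289/1792

289/1792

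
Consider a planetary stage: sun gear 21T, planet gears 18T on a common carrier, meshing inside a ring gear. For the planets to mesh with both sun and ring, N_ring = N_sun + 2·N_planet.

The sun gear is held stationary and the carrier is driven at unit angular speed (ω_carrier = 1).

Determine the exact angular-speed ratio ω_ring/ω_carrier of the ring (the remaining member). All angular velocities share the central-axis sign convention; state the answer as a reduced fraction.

N_ring = 21 + 2·18 = 57
21(ω_s−ω_c) = −57(ω_r−ω_c),  ω_s=0, ω_c=1
ω_r = 1 − (21/57)(0−1) = 26/19
ω_r/ω_c = 26/19

26/19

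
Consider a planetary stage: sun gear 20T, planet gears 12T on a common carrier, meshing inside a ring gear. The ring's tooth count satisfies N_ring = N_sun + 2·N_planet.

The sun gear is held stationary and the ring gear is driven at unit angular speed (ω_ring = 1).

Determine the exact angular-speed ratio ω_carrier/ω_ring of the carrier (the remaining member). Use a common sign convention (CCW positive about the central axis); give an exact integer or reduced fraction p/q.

11/16

N_ring = 20 + 2·12 = 44
20(ω_s−ω_c) = −44(ω_r−ω_c),  ω_s=0, ω_r=1
20(0−ω_c) = −44(1−ω_c)  ⇒  64ω_c = 44  ⇒  ω_c = 11/16
ω_c/ω_r = 11/16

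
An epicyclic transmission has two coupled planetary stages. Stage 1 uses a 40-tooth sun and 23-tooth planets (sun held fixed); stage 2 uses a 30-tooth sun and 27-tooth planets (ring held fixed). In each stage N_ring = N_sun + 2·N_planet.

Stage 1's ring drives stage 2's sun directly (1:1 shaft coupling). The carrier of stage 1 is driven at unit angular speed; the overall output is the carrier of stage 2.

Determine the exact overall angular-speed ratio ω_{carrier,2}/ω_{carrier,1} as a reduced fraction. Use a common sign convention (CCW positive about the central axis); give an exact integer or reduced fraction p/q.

315/817

Stage 1: N_ring = 40 + 2·23 = 86
Stage 1: 40(ω_s−ω_c) = −86(ω_r−ω_c),  ω_s=0, ω_c=1
Stage 1: ω_r = 1 − (40/86)(0−1) = 63/43
  ⇒ ω_r¹/ω_c¹ = 63/43
Stage 2: N_ring = 30 + 2·27 = 84
Stage 2: 30(ω_s−ω_c) = −84(ω_r−ω_c),  ω_r=0, ω_s=1
Stage 2: 30(1−ω_c) = −84(0−ω_c)  ⇒  114ω_c = 30  ⇒  ω_c = 5/19
  ⇒ ω_c²/ω_s² = 5/19
Coupling ω_s² = ω_r¹ ⇒ overall = 63/43 × 5/19 = 315/817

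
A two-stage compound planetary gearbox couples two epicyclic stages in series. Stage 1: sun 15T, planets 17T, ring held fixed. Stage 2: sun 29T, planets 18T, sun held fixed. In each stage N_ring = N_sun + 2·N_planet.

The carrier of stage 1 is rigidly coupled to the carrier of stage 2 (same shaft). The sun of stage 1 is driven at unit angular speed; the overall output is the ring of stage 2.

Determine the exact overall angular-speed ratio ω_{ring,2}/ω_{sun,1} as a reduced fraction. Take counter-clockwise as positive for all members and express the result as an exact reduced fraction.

Stage 1: N_ring = 15 + 2·17 = 49
Stage 1: 15(ω_s−ω_c) = −49(ω_r−ω_c),  ω_r=0, ω_s=1
Stage 1: 15(1−ω_c) = −49(0−ω_c)  ⇒  64ω_c = 15  ⇒  ω_c = 15/64
  ⇒ ω_c¹/ω_s¹ = 15/64
Stage 2: N_ring = 29 + 2·18 = 65
Stage 2: 29(ω_s−ω_c) = −65(ω_r−ω_c),  ω_s=0, ω_c=1
Stage 2: ω_r = 1 − (29/65)(0−1) = 94/65
  ⇒ ω_r²/ω_c² = 94/65
Coupling ω_c² = ω_c¹ ⇒ overall = 15/64 × 94/65 = 141/416

141/416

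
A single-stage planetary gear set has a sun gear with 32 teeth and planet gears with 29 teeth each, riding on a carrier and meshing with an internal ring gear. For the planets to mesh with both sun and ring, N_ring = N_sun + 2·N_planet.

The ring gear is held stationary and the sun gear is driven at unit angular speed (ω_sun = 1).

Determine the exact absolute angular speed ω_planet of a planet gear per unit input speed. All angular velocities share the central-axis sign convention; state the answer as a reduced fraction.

N_ring = 32 + 2·29 = 90
32(ω_s−ω_c) = −90(ω_r−ω_c),  ω_r=0, ω_s=1
32(1−ω_c) = −90(0−ω_c)  ⇒  122ω_c = 32  ⇒  ω_c = 16/61
sun–planet: 32·(1−16/61) = −29·(ω_p−ω_c)  ⇒  ω_p−ω_c = −(32/29)·(45/61) = -1440/1769
ω_p = 16/61 − 1440/1769 = -16/29

-16/29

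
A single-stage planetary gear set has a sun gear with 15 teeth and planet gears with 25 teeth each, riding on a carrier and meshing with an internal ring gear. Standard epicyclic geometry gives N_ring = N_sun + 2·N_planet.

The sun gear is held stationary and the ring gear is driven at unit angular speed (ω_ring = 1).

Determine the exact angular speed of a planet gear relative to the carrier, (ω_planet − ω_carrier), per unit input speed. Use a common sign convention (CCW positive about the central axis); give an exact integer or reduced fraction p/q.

39/80

N_ring = 15 + 2·25 = 65
15(ω_s−ω_c) = −65(ω_r−ω_c),  ω_s=0, ω_r=1
15(0−ω_c) = −65(1−ω_c)  ⇒  80ω_c = 65  ⇒  ω_c = 13/16
sun–planet: 15·(0−13/16) = −25·(ω_p−ω_c)  ⇒  ω_p−ω_c = −(15/25)·(-13/16) = 39/80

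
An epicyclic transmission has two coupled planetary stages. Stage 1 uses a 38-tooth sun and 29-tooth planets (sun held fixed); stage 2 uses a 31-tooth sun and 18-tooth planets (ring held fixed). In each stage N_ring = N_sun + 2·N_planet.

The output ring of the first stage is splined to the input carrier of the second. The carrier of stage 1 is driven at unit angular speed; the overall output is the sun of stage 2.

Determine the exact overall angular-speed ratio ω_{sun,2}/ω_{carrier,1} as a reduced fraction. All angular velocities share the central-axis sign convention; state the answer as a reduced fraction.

Stage 1: N_ring = 38 + 2·29 = 96
Stage 1: 38(ω_s−ω_c) = −96(ω_r−ω_c),  ω_s=0, ω_c=1
Stage 1: ω_r = 1 − (38/96)(0−1) = 67/48
  ⇒ ω_r¹/ω_c¹ = 67/48
Stage 2: N_ring = 31 + 2·18 = 67
Stage 2: 31(ω_s−ω_c) = −67(ω_r−ω_c),  ω_r=0, ω_c=1
Stage 2: ω_s = 1 − (67/31)(0−1) = 98/31
  ⇒ ω_s²/ω_c² = 98/31
Coupling ω_c² = ω_r¹ ⇒ overall = 67/48 × 98/31 = 3283/744

3283/744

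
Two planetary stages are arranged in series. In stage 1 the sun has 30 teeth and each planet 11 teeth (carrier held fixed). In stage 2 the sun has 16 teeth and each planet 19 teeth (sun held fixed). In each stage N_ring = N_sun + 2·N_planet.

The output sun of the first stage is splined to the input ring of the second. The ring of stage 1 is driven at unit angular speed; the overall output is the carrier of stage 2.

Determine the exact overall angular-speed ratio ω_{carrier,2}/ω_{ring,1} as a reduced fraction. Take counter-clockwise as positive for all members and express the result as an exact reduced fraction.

Stage 1: N_ring = 30 + 2·11 = 52
Stage 1: 30(ω_s−ω_c) = −52(ω_r−ω_c),  ω_c=0, ω_r=1
Stage 1: ω_s = 0 − (52/30)(1−0) = -26/15
  ⇒ ω_s¹/ω_r¹ = -26/15
Stage 2: N_ring = 16 + 2·19 = 54
Stage 2: 16(ω_s−ω_c) = −54(ω_r−ω_c),  ω_s=0, ω_r=1
Stage 2: 16(0−ω_c) = −54(1−ω_c)  ⇒  70ω_c = 54  ⇒  ω_c = 27/35
  ⇒ ω_c²/ω_r² = 27/35
Coupling ω_r² = ω_s¹ ⇒ overall = -26/15 × 27/35 = -234/175

-234/175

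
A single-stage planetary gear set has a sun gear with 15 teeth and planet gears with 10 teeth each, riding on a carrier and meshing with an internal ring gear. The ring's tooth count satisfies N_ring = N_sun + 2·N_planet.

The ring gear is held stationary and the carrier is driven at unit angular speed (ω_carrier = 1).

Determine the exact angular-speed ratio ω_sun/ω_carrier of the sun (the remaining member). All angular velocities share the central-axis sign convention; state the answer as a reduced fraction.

N_ring = 15 + 2·10 = 35
15(ω_s−ω_c) = −35(ω_r−ω_c),  ω_r=0, ω_c=1
ω_s = 1 − (35/15)(0−1) = 10/3
ω_s/ω_c = 10/3

10/3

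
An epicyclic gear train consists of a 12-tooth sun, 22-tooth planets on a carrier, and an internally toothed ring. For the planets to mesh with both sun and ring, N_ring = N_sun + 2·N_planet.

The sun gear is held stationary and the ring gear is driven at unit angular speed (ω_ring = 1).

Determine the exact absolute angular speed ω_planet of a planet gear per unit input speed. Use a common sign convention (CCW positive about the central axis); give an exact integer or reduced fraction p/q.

N_ring = 12 + 2·22 = 56
12(ω_s−ω_c) = −56(ω_r−ω_c),  ω_s=0, ω_r=1
12(0−ω_c) = −56(1−ω_c)  ⇒  68ω_c = 56  ⇒  ω_c = 14/17
sun–planet: 12·(0−14/17) = −22·(ω_p−ω_c)  ⇒  ω_p−ω_c = −(12/22)·(-14/17) = 84/187
ω_p = 14/17 + 84/187 = 14/11

14/11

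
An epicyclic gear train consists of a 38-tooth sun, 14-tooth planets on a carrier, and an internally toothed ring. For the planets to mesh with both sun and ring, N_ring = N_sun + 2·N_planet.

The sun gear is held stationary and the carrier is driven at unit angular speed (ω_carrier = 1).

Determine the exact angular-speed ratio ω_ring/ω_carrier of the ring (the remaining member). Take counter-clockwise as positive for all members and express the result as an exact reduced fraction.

N_ring = 38 + 2·14 = 66
38(ω_s−ω_c) = −66(ω_r−ω_c),  ω_s=0, ω_c=1
ω_r = 1 − (38/66)(0−1) = 52/33
ω_r/ω_c = 52/33

52/33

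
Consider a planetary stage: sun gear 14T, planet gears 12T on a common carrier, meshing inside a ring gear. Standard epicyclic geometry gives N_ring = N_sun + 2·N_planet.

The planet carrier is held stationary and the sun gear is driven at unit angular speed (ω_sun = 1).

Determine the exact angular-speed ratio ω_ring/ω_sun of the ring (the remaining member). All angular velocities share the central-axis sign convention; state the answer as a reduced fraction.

-7/19

N_ring = 14 + 2·12 = 38
14(ω_s−ω_c) = −38(ω_r−ω_c),  ω_c=0, ω_s=1
ω_r = 0 − (14/38)(1−0) = -7/19
ω_r/ω_s = -7/19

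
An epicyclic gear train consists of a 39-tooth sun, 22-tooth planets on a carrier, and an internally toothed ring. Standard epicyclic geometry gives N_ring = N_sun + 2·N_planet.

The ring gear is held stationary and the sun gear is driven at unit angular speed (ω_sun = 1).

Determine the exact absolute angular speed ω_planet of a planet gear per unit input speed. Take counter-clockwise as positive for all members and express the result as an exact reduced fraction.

-39/44

N_ring = 39 + 2·22 = 83
39(ω_s−ω_c) = −83(ω_r−ω_c),  ω_r=0, ω_s=1
39(1−ω_c) = −83(0−ω_c)  ⇒  122ω_c = 39  ⇒  ω_c = 39/122
sun–planet: 39·(1−39/122) = −22·(ω_p−ω_c)  ⇒  ω_p−ω_c = −(39/22)·(83/122) = -3237/2684
ω_p = 39/122 − 3237/2684 = -39/44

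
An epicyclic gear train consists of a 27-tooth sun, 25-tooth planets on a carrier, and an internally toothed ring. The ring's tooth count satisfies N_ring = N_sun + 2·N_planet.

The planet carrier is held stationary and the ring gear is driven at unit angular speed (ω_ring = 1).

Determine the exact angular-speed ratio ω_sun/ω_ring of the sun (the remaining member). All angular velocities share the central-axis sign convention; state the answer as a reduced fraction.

N_ring = 27 + 2·25 = 77
27(ω_s−ω_c) = −77(ω_r−ω_c),  ω_c=0, ω_r=1
ω_s = 0 − (77/27)(1−0) = -77/27
ω_s/ω_r = -77/27

-77/27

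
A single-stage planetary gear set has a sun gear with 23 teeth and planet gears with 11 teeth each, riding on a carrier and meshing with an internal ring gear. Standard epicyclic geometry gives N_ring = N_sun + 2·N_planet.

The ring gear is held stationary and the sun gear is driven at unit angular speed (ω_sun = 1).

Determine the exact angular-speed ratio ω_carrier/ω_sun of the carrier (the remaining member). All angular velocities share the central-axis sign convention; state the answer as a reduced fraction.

N_ring = 23 + 2·11 = 45
23(ω_s−ω_c) = −45(ω_r−ω_c),  ω_r=0, ω_s=1
23(1−ω_c) = −45(0−ω_c)  ⇒  68ω_c = 23  ⇒  ω_c = 23/68
ω_c/ω_s = 23/68

23/68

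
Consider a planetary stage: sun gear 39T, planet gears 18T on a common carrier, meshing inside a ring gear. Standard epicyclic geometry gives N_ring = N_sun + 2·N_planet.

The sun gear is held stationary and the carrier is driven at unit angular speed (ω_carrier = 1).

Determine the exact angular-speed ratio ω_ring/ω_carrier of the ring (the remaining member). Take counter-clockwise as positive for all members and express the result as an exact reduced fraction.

N_ring = 39 + 2·18 = 75
39(ω_s−ω_c) = −75(ω_r−ω_c),  ω_s=0, ω_c=1
ω_r = 1 − (39/75)(0−1) = 38/25
ω_r/ω_c = 38/25

38/25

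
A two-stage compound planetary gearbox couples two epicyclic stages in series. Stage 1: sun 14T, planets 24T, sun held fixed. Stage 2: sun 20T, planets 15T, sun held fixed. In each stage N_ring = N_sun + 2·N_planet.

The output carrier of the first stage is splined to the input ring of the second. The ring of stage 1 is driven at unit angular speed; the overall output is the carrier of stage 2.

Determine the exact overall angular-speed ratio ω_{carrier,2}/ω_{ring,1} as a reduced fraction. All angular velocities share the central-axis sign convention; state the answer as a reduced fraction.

155/266

Stage 1: N_ring = 14 + 2·24 = 62
Stage 1: 14(ω_s−ω_c) = −62(ω_r−ω_c),  ω_s=0, ω_r=1
Stage 1: 14(0−ω_c) = −62(1−ω_c)  ⇒  76ω_c = 62  ⇒  ω_c = 31/38
  ⇒ ω_c¹/ω_r¹ = 31/38
Stage 2: N_ring = 20 + 2·15 = 50
Stage 2: 20(ω_s−ω_c) = −50(ω_r−ω_c),  ω_s=0, ω_r=1
Stage 2: 20(0−ω_c) = −50(1−ω_c)  ⇒  70ω_c = 50  ⇒  ω_c = 5/7
  ⇒ ω_c²/ω_r² = 5/7
Coupling ω_r² = ω_c¹ ⇒ overall = 31/38 × 5/7 = 155/266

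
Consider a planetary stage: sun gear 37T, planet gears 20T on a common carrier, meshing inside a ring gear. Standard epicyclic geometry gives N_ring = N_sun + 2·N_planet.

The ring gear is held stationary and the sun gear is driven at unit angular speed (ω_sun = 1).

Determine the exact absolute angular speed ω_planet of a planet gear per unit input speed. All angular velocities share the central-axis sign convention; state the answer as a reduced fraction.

N_ring = 37 + 2·20 = 77
37(ω_s−ω_c) = −77(ω_r−ω_c),  ω_r=0, ω_s=1
37(1−ω_c) = −77(0−ω_c)  ⇒  114ω_c = 37  ⇒  ω_c = 37/114
sun–planet: 37·(1−37/114) = −20·(ω_p−ω_c)  ⇒  ω_p−ω_c = −(37/20)·(77/114) = -2849/2280
ω_p = 37/114 − 2849/2280 = -37/40

-37/40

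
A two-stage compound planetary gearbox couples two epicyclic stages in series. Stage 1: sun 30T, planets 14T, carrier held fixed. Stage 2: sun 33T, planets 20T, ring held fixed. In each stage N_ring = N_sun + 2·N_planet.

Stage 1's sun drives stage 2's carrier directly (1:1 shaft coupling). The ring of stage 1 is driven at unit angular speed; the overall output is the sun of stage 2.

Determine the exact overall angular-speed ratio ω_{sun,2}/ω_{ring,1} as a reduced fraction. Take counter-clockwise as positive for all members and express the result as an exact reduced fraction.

Stage 1: N_ring = 30 + 2·14 = 58
Stage 1: 30(ω_s−ω_c) = −58(ω_r−ω_c),  ω_c=0, ω_r=1
Stage 1: ω_s = 0 − (58/30)(1−0) = -29/15
  ⇒ ω_s¹/ω_r¹ = -29/15
Stage 2: N_ring = 33 + 2·20 = 73
Stage 2: 33(ω_s−ω_c) = −73(ω_r−ω_c),  ω_r=0, ω_c=1
Stage 2: ω_s = 1 − (73/33)(0−1) = 106/33
  ⇒ ω_s²/ω_c² = 106/33
Coupling ω_c² = ω_s¹ ⇒ overall = -29/15 × 106/33 = -3074/495

-3074/495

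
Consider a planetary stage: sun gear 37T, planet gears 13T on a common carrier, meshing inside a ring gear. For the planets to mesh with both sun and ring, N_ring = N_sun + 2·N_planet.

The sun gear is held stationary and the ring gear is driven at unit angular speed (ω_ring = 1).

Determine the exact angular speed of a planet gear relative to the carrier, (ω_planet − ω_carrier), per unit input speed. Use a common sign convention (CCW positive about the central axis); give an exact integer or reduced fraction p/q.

2331/1300

N_ring = 37 + 2·13 = 63
37(ω_s−ω_c) = −63(ω_r−ω_c),  ω_s=0, ω_r=1
37(0−ω_c) = −63(1−ω_c)  ⇒  100ω_c = 63  ⇒  ω_c = 63/100
sun–planet: 37·(0−63/100) = −13·(ω_p−ω_c)  ⇒  ω_p−ω_c = −(37/13)·(-63/100) = 2331/1300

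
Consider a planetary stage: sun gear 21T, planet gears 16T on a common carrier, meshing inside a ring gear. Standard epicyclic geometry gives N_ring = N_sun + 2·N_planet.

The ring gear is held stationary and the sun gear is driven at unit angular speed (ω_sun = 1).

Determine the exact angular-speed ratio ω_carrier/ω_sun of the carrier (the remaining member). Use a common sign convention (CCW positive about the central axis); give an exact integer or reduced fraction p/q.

21/74

N_ring = 21 + 2·16 = 53
21(ω_s−ω_c) = −53(ω_r−ω_c),  ω_r=0, ω_s=1
21(1−ω_c) = −53(0−ω_c)  ⇒  74ω_c = 21  ⇒  ω_c = 21/74
ω_c/ω_s = 21/74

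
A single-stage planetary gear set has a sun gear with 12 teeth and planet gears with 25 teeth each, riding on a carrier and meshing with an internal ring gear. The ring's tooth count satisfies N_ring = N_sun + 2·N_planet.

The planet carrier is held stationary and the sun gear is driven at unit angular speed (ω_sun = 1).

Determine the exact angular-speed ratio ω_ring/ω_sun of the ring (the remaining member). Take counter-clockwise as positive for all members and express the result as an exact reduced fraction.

N_ring = 12 + 2·25 = 62
12(ω_s−ω_c) = −62(ω_r−ω_c),  ω_c=0, ω_s=1
ω_r = 0 − (12/62)(1−0) = -6/31
ω_r/ω_s = -6/31

-6/31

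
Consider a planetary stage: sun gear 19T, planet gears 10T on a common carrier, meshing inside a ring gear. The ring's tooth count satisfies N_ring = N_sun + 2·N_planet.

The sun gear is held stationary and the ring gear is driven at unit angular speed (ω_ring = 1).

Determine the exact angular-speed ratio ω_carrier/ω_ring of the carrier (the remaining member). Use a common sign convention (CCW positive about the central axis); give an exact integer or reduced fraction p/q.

N_ring = 19 + 2·10 = 39
19(ω_s−ω_c) = −39(ω_r−ω_c),  ω_s=0, ω_r=1
19(0−ω_c) = −39(1−ω_c)  ⇒  58ω_c = 39  ⇒  ω_c = 39/58
ω_c/ω_r = 39/58

39/58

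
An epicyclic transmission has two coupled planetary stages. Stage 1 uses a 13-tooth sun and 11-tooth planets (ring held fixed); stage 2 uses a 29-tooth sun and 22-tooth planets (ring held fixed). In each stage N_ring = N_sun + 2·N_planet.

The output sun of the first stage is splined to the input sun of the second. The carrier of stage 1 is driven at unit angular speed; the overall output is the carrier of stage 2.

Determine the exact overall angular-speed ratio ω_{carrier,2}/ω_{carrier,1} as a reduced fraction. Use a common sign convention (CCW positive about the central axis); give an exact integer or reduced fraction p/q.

232/221

Stage 1: N_ring = 13 + 2·11 = 35
Stage 1: 13(ω_s−ω_c) = −35(ω_r−ω_c),  ω_r=0, ω_c=1
Stage 1: ω_s = 1 − (35/13)(0−1) = 48/13
  ⇒ ω_s¹/ω_c¹ = 48/13
Stage 2: N_ring = 29 + 2·22 = 73
Stage 2: 29(ω_s−ω_c) = −73(ω_r−ω_c),  ω_r=0, ω_s=1
Stage 2: 29(1−ω_c) = −73(0−ω_c)  ⇒  102ω_c = 29  ⇒  ω_c = 29/102
  ⇒ ω_c²/ω_s² = 29/102
Coupling ω_s² = ω_s¹ ⇒ overall = 48/13 × 29/102 = 232/221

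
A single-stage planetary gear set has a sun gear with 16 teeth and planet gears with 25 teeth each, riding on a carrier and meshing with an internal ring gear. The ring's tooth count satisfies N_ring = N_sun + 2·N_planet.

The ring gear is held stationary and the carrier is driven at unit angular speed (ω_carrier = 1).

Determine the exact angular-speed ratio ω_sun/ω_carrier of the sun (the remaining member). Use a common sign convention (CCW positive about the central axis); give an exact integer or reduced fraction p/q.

N_ring = 16 + 2·25 = 66
16(ω_s−ω_c) = −66(ω_r−ω_c),  ω_r=0, ω_c=1
ω_s = 1 − (66/16)(0−1) = 41/8
ω_s/ω_c = 41/8

41/8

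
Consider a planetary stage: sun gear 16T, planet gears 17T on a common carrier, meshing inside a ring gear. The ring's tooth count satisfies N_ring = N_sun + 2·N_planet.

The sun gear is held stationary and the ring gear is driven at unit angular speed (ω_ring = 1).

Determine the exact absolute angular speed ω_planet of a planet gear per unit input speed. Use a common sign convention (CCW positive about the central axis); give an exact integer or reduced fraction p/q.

25/17

N_ring = 16 + 2·17 = 50
16(ω_s−ω_c) = −50(ω_r−ω_c),  ω_s=0, ω_r=1
16(0−ω_c) = −50(1−ω_c)  ⇒  66ω_c = 50  ⇒  ω_c = 25/33
sun–planet: 16·(0−25/33) = −17·(ω_p−ω_c)  ⇒  ω_p−ω_c = −(16/17)·(-25/33) = 400/561
ω_p = 25/33 + 400/561 = 25/17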